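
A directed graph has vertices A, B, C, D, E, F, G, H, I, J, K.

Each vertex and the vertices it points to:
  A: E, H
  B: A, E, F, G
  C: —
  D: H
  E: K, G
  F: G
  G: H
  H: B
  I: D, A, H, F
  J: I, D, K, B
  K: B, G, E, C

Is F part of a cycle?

Yes

F is on a cycle iff F can reach itself via ≥1 edge.
F → G → H → B → F — yes.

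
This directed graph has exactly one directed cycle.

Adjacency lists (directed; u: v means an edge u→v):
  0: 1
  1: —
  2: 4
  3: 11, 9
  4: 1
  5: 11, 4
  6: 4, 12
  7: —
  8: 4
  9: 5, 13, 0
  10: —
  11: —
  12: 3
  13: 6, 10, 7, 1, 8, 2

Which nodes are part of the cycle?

3, 6, 9, 12, 13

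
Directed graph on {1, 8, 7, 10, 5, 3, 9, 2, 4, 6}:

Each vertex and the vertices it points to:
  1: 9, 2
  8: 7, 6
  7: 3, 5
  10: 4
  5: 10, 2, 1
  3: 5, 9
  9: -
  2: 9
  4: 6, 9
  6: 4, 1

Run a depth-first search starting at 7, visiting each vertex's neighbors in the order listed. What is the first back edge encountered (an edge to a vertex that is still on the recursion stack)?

6->4

DFS from 7 (visiting each vertex's neighbors in the order listed); mark gray on enter, black on exit:
7 gray
  3 gray
    5 gray
      10 gray
        4 gray
          6 gray
            6→4: 4 is gray → back edge
First back edge: 6 → 4.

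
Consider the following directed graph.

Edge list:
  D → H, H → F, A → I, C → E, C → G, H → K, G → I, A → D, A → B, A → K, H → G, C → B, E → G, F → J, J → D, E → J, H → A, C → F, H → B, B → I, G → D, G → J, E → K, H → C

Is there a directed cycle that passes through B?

No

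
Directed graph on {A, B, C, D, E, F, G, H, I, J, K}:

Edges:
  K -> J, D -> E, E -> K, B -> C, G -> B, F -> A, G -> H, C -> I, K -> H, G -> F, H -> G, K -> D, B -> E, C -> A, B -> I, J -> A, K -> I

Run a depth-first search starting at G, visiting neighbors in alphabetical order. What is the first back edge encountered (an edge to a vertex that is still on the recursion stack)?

D→E

DFS from G (visiting neighbors in alphabetical order); mark gray on enter, black on exit:
G gray
  B gray
    C gray
      A gray
      A black
      I gray
      I black
    C black
    E gray
      K gray
        D gray
          D→E: E is gray → back edge
First back edge: D → E.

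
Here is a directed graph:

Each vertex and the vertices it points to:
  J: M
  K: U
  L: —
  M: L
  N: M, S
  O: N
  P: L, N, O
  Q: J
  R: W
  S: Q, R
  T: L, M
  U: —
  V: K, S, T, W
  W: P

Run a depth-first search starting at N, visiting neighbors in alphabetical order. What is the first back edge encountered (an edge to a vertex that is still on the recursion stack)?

DFS from N (visiting neighbors in alphabetical order); mark gray on enter, black on exit:
N gray
  M gray
    L gray
    L black
  M black
  S gray
    Q gray
      J gray
        J→M: M black — skip
      J black
    Q black
    R gray
      W gray
        P gray
          P→L: L black — skip
          P→N: N is gray → back edge
First back edge: P → N.

P->N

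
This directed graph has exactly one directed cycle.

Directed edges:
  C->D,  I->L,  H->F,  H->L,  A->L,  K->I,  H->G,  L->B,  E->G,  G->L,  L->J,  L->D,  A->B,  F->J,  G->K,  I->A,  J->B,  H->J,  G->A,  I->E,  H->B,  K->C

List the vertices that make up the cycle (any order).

DFS with gray/black marking from G:
G gray
  A gray
    L gray
      D gray
      D black
      B gray
      B black
      J gray
        J→B: B black — skip
      J black
    L black
    A→B: B black — skip
  A black
  K gray
    I gray
      I→A: A black — skip
      I→L: L black — skip
      E gray
        E→G: G is gray → back edge
Back edge closes the cycle G → K → I → E → G; its vertices are {E, G, I, K}.

E, G, I, K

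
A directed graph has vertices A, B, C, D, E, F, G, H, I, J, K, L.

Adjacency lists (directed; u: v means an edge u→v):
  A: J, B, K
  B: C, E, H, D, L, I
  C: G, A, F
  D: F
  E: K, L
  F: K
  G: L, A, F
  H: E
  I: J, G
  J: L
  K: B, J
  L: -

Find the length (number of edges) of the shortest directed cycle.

3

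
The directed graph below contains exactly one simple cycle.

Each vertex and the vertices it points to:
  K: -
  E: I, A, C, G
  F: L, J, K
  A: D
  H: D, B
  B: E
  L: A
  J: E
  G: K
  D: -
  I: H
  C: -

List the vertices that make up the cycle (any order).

B, E, H, I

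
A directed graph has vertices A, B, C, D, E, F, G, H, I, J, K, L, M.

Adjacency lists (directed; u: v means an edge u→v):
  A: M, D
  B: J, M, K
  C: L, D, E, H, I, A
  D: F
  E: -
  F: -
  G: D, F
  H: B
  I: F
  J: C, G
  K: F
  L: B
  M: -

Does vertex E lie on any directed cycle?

E lies on a cycle iff there is a path from E back to itself.
Exploring from E, it never reaches itself; equivalently, its strongly connected component is a singleton.

No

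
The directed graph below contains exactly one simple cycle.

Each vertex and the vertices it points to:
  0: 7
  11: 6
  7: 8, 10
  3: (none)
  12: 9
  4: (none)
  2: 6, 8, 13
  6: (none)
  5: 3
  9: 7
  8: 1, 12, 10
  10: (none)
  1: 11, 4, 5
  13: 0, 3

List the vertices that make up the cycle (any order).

7, 8, 9, 12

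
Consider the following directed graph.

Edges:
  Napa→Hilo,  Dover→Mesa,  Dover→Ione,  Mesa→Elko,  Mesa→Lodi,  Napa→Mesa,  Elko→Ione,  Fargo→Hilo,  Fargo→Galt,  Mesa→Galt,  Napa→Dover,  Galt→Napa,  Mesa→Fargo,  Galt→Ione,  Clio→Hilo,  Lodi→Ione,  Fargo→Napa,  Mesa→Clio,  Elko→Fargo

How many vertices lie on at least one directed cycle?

6

A vertex is on a directed cycle iff it belongs to a strongly connected component of size ≥ 2 (or has a self-loop).
The vertices on cycles are {Elko, Galt, Mesa, Napa, Dover, Fargo} — 6 in total.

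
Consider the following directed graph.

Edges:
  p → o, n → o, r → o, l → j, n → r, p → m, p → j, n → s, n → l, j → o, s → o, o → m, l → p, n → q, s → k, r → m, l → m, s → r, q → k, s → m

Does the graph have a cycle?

DFS with white/gray/black marking, starting from p:
p gray
  j gray
    o gray
      m gray
      m black
    o black
  j black
  p→o: o black — skip
  p→m: m black — skip
p black
q gray
  k gray
  k black
q black
r gray
  r→m: m black — skip
  r→o: o black — skip
r black
s gray
  s→r: r black — skip
  s→k: k black — skip
  s→m: m black — skip
  s→o: o black — skip
s black
n gray
  n→q: q black — skip
  n→s: s black — skip
  l gray
    l→m: m black — skip
    l→j: j black — skip
    l→p: p black — skip
  l black
  n→o: o black — skip
  n→r: r black — skip
n black
Every edge goes to a white or black vertex — no back edge, so the graph is acyclic.

No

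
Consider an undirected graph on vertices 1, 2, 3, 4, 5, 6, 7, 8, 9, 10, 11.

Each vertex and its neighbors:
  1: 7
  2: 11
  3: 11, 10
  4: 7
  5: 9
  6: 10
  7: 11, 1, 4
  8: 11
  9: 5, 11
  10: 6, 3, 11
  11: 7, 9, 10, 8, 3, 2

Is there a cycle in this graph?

Yes

DFS, tracking each vertex's parent; an edge to a visited non-parent vertex closes a cycle.
Start from 6:
visit 6 (parent –)
  visit 10 (parent 6)
    10–6: parent, skip
    visit 3 (parent 10)
      visit 11 (parent 3)
        visit 7 (parent 11)
          7–11: parent, skip
          visit 1 (parent 7)
            1–7: parent, skip
          visit 4 (parent 7)
            4–7: parent, skip
        visit 9 (parent 11)
          visit 5 (parent 9)
            5–9: parent, skip
          9–11: parent, skip
        11–10: 10 visited and ≠ parent → cycle
Cycle: 10 – 3 – 11 – 10.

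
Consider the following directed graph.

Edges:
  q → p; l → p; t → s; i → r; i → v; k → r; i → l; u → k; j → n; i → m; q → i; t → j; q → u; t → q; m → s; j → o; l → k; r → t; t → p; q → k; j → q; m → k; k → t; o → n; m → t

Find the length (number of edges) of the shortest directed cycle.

3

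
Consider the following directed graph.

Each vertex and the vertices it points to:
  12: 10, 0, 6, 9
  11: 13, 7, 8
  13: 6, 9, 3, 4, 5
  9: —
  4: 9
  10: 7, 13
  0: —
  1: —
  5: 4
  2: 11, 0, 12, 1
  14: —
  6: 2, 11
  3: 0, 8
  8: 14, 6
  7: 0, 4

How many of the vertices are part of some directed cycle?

A vertex is on a directed cycle iff it belongs to a strongly connected component of size ≥ 2 (or has a self-loop).
The vertices on cycles are {2, 3, 6, 8, 10, 11, 12, 13} — 8 in total.

8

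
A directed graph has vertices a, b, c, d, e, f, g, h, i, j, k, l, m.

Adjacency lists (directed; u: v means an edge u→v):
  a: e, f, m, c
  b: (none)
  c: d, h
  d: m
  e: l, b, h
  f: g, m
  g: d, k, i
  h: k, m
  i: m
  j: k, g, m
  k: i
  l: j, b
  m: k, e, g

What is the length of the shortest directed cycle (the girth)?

3

For each vertex v, BFS finds the shortest path from v back to v.
The shortest such closed walk is e → h → m → e, length 3.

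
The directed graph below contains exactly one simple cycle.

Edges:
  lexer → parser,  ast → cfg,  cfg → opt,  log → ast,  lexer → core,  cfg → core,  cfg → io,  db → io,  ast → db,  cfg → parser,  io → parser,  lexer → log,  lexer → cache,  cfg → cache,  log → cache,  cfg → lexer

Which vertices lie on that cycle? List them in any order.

ast, cfg, log, lexer

DFS with gray/black marking from ast:
ast gray
  db gray
    io gray
      parser gray
      parser black
    io black
  db black
  cfg gray
    lexer gray
      core gray
      core black
      cache gray
      cache black
      lexer→parser: parser black — skip
      log gray
        log→cache: cache black — skip
        log→ast: ast is gray → back edge
Back edge closes the cycle ast → cfg → lexer → log → ast; its vertices are {ast, cfg, log, lexer}.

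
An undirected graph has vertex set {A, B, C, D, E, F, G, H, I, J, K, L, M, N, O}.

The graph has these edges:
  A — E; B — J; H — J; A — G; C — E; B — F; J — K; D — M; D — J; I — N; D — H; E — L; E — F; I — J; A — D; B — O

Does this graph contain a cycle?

Yes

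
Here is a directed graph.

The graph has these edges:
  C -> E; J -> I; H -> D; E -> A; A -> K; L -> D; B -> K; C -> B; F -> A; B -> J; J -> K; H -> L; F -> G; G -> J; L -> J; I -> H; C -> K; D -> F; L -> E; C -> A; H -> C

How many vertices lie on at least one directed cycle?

9

A vertex is on a directed cycle iff it belongs to a strongly connected component of size ≥ 2 (or has a self-loop).
The vertices on cycles are {B, C, D, F, G, H, I, J, L} — 9 in total.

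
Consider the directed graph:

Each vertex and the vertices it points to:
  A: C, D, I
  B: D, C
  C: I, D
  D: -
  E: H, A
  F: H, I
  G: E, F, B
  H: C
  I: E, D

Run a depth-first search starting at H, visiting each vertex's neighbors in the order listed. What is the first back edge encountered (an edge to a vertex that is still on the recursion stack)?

E→H

DFS from H (visiting each vertex's neighbors in the order listed); mark gray on enter, black on exit:
H gray
  C gray
    I gray
      E gray
        E→H: H is gray → back edge
First back edge: E → H.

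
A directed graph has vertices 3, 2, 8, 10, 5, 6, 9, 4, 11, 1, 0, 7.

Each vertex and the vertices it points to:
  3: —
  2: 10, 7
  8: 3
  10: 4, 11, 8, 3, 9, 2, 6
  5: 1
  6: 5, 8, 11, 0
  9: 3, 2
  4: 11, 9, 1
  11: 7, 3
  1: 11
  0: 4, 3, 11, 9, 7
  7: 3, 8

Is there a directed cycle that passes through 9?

Yes

9 is on a cycle iff 9 can reach itself via ≥1 edge.
9 → 2 → 10 → 9 — yes.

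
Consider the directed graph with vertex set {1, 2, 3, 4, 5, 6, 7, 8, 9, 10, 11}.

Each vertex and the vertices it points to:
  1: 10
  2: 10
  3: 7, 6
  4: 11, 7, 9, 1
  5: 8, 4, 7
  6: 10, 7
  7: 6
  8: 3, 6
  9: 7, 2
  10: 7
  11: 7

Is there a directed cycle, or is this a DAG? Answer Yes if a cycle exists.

Yes

DFS with white/gray/black marking, starting from 5:
5 gray
  8 gray
    3 gray
      7 gray
        6 gray
          10 gray
            10→7: 7 is gray → back edge
Back edge found, so a cycle exists: 7 → 6 → 10 → 7.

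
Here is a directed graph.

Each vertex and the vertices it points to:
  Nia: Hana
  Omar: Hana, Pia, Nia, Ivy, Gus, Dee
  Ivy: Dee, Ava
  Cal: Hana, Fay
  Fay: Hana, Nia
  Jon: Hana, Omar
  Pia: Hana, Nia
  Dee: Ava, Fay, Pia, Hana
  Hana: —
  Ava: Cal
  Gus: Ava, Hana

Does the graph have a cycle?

No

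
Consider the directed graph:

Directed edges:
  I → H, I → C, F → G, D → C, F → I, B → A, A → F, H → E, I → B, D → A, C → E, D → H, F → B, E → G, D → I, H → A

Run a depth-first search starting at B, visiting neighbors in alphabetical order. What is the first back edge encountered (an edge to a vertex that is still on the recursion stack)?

F->B

DFS from B (visiting neighbors in alphabetical order); mark gray on enter, black on exit:
B gray
  A gray
    F gray
      F→B: B is gray → back edge
First back edge: F → B.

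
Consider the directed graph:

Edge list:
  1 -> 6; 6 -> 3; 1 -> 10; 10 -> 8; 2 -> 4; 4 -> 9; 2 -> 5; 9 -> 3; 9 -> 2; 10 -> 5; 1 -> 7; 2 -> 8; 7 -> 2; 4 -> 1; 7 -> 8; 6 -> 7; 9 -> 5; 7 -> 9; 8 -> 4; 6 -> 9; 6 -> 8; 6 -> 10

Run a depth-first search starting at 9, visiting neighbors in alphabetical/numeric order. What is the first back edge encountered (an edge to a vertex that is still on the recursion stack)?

7→2

DFS from 9 (visiting neighbors in alphabetical/numeric order); mark gray on enter, black on exit:
9 gray
  2 gray
    4 gray
      1 gray
        6 gray
          3 gray
          3 black
          7 gray
            7→2: 2 is gray → back edge
First back edge: 7 → 2.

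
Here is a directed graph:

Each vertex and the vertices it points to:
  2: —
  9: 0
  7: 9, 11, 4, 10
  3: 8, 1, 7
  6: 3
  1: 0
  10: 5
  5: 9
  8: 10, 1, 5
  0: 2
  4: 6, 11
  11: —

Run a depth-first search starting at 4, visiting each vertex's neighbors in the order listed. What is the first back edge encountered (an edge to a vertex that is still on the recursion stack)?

DFS from 4 (visiting each vertex's neighbors in the order listed); mark gray on enter, black on exit:
4 gray
  6 gray
    3 gray
      8 gray
        10 gray
          5 gray
            9 gray
              0 gray
                2 gray
                2 black
              0 black
            9 black
          5 black
        10 black
        1 gray
          1→0: 0 black — skip
        1 black
        8→5: 5 black — skip
      8 black
      3→1: 1 black — skip
      7 gray
        7→9: 9 black — skip
        11 gray
        11 black
        7→4: 4 is gray → back edge
First back edge: 7 → 4.

7->4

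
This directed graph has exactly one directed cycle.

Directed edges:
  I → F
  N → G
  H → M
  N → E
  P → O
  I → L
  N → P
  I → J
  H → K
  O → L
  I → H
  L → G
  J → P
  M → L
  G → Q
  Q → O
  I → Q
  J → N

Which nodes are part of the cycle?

DFS with gray/black marking from G:
G gray
  Q gray
    O gray
      L gray
        L→G: G is gray → back edge
Back edge closes the cycle G → Q → O → L → G; its vertices are {G, L, O, Q}.

G, L, O, Q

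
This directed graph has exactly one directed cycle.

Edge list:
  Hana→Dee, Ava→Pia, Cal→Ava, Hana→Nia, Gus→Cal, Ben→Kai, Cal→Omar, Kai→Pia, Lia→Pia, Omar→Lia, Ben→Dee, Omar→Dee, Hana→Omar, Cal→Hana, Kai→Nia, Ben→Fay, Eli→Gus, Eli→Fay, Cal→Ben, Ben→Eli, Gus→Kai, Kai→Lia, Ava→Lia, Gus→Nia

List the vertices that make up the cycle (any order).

DFS with gray/black marking from Cal:
Cal gray
  Omar gray
    Dee gray
    Dee black
    Lia gray
      Pia gray
      Pia black
    Lia black
  Omar black
  Ben gray
    Ben→Dee: Dee black — skip
    Kai gray
      Kai→Pia: Pia black — skip
      Nia gray
      Nia black
      Kai→Lia: Lia black — skip
    Kai black
    Fay gray
    Fay black
    Eli gray
      Eli→Fay: Fay black — skip
      Gus gray
        Gus→Cal: Cal is gray → back edge
Back edge closes the cycle Cal → Ben → Eli → Gus → Cal; its vertices are {Ben, Cal, Eli, Gus}.

Ben, Cal, Eli, Gus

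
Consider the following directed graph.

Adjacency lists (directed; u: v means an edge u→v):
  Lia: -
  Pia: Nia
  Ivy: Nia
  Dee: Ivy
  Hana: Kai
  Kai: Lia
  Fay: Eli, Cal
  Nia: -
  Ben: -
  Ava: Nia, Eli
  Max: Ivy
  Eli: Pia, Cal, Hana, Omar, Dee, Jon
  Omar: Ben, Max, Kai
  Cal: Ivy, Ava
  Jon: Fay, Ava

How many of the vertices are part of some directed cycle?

A vertex is on a directed cycle iff it belongs to a strongly connected component of size ≥ 2 (or has a self-loop).
The vertices on cycles are {Ava, Cal, Eli, Fay, Jon} — 5 in total.

5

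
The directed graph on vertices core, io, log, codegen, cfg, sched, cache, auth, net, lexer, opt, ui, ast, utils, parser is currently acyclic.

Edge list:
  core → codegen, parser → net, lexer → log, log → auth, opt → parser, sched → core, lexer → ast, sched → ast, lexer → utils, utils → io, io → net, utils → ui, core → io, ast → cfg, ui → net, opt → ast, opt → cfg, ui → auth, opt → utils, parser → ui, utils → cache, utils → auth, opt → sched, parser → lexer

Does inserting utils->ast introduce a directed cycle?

Adding utils→ast creates a cycle iff ast can already reach utils.
Explore from ast: no path reaches utils. The graph stays acyclic.

No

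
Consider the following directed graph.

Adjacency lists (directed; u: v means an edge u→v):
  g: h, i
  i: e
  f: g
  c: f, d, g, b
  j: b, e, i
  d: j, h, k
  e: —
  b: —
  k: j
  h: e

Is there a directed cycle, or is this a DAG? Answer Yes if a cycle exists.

No

DFS with white/gray/black marking, starting from j:
j gray
  b gray
  b black
  e gray
  e black
  i gray
    i→e: e black — skip
  i black
j black
g gray
  h gray
    h→e: e black — skip
  h black
  g→i: i black — skip
g black
f gray
  f→g: g black — skip
f black
c gray
  c→f: f black — skip
  d gray
    d→j: j black — skip
    d→h: h black — skip
    k gray
      k→j: j black — skip
    k black
  d black
  c→g: g black — skip
  c→b: b black — skip
c black
Every edge goes to a white or black vertex — no back edge, so the graph is acyclic.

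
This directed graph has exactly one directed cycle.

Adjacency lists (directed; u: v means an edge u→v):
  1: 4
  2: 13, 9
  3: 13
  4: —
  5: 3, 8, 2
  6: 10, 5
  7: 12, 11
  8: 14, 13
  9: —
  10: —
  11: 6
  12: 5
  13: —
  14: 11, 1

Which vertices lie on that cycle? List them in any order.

5, 6, 8, 11, 14

DFS with gray/black marking from 5:
5 gray
  3 gray
    13 gray
    13 black
  3 black
  8 gray
    14 gray
      11 gray
        6 gray
          10 gray
          10 black
          6→5: 5 is gray → back edge
Back edge closes the cycle 5 → 8 → 14 → 11 → 6 → 5; its vertices are {5, 6, 8, 11, 14}.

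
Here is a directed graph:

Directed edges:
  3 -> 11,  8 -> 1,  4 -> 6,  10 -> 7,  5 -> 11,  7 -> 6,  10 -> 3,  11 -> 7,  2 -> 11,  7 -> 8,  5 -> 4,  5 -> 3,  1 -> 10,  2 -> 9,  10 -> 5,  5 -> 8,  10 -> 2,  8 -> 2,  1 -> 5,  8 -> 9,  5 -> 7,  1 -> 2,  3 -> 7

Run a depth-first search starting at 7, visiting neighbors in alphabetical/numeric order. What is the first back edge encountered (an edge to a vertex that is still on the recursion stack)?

11→7

DFS from 7 (visiting neighbors in alphabetical/numeric order); mark gray on enter, black on exit:
7 gray
  6 gray
  6 black
  8 gray
    1 gray
      2 gray
        9 gray
        9 black
        11 gray
          11→7: 7 is gray → back edge
First back edge: 11 → 7.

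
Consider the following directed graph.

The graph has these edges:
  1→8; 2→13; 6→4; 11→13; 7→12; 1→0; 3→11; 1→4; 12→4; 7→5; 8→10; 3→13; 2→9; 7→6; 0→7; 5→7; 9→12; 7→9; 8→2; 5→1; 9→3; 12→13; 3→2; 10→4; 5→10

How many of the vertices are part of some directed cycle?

7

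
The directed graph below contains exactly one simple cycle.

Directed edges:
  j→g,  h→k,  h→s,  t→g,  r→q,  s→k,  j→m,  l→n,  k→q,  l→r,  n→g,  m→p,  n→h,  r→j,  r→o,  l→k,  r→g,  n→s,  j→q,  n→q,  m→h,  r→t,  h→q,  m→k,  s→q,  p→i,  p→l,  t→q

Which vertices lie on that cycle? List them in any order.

j, l, m, p, r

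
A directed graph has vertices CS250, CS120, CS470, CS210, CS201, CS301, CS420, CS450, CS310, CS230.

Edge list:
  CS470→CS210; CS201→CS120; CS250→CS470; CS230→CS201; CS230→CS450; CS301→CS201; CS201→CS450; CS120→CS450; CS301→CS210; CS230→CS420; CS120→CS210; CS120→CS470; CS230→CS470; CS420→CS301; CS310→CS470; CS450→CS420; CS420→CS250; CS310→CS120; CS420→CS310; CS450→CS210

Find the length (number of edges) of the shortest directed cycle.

For each vertex v, BFS finds the shortest path from v back to v.
The shortest such closed walk is CS420 → CS301 → CS201 → CS450 → CS420, length 4.

4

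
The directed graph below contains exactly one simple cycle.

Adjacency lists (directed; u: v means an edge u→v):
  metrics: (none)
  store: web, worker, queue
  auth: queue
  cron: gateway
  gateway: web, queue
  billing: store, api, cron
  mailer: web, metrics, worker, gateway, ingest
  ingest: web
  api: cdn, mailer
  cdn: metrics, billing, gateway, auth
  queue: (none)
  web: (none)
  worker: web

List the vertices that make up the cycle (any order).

DFS with gray/black marking from api:
api gray
  cdn gray
    metrics gray
    metrics black
    billing gray
      store gray
        web gray
        web black
        worker gray
          worker→web: web black — skip
        worker black
        queue gray
        queue black
      store black
      billing→api: api is gray → back edge
Back edge closes the cycle api → cdn → billing → api; its vertices are {api, cdn, billing}.

api, cdn, billing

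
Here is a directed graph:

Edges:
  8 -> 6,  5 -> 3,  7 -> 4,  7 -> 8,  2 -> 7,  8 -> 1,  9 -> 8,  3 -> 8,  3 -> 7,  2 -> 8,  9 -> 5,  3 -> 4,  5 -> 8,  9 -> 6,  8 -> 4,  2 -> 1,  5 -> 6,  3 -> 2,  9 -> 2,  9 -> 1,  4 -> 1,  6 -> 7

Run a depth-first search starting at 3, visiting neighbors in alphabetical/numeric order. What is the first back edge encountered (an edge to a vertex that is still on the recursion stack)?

DFS from 3 (visiting neighbors in alphabetical/numeric order); mark gray on enter, black on exit:
3 gray
  2 gray
    1 gray
    1 black
    7 gray
      4 gray
        4→1: 1 black — skip
      4 black
      8 gray
        8→1: 1 black — skip
        8→4: 4 black — skip
        6 gray
          6→7: 7 is gray → back edge
First back edge: 6 → 7.

6->7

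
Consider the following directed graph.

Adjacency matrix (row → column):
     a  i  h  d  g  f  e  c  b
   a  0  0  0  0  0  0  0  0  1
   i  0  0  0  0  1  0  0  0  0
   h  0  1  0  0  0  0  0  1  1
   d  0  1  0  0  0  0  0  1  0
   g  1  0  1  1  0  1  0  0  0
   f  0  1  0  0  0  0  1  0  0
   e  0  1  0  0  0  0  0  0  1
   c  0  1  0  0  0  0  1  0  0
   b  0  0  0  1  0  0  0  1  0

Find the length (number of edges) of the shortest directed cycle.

3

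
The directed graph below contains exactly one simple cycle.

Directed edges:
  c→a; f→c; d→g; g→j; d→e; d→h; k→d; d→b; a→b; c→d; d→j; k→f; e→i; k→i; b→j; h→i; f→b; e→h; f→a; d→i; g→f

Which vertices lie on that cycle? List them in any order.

c, d, f, g

DFS with gray/black marking from d:
d gray
  i gray
  i black
  b gray
    j gray
    j black
  b black
  d→j: j black — skip
  e gray
    e→i: i black — skip
    h gray
      h→i: i black — skip
    h black
  e black
  d→h: h black — skip
  g gray
    f gray
      f→b: b black — skip
      c gray
        a gray
          a→b: b black — skip
        a black
        c→d: d is gray → back edge
Back edge closes the cycle d → g → f → c → d; its vertices are {c, d, f, g}.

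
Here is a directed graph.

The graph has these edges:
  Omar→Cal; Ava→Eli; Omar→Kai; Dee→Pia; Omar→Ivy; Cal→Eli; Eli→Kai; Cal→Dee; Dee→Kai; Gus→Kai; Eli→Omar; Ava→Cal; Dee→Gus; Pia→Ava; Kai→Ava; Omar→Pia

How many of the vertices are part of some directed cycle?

A vertex is on a directed cycle iff it belongs to a strongly connected component of size ≥ 2 (or has a self-loop).
The vertices on cycles are {Ava, Cal, Dee, Eli, Gus, Kai, Pia, Omar} — 8 in total.

8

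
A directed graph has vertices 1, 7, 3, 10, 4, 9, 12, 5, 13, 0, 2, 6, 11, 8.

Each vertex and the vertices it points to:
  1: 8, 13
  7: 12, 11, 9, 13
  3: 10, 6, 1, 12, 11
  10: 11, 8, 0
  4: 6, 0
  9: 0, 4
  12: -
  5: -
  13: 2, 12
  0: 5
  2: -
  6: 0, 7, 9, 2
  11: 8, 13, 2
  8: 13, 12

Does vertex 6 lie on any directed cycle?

6 is on a cycle iff 6 can reach itself via ≥1 edge.
6 → 9 → 4 → 6 — yes.

Yes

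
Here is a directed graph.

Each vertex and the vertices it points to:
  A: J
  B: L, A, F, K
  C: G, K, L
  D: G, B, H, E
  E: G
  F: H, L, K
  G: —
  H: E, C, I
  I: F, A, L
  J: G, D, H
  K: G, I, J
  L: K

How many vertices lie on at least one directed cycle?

10

A vertex is on a directed cycle iff it belongs to a strongly connected component of size ≥ 2 (or has a self-loop).
The vertices on cycles are {A, B, C, D, F, H, I, J, K, L} — 10 in total.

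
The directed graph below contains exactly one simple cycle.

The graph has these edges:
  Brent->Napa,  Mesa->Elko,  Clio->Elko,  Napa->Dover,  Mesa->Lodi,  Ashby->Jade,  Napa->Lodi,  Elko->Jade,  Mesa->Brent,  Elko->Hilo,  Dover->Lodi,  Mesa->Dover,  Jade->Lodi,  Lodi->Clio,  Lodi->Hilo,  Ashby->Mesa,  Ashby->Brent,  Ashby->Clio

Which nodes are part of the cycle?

DFS with gray/black marking from Clio:
Clio gray
  Elko gray
    Jade gray
      Lodi gray
        Hilo gray
        Hilo black
        Lodi→Clio: Clio is gray → back edge
Back edge closes the cycle Clio → Elko → Jade → Lodi → Clio; its vertices are {Clio, Elko, Jade, Lodi}.

Clio, Elko, Jade, Lodi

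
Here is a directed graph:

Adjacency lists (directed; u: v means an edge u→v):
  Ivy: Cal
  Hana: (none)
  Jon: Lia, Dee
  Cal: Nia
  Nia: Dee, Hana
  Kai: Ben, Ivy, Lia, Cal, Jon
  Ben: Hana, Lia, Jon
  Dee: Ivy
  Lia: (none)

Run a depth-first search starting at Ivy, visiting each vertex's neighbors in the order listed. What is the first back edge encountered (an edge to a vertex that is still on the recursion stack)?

DFS from Ivy (visiting each vertex's neighbors in the order listed); mark gray on enter, black on exit:
Ivy gray
  Cal gray
    Nia gray
      Dee gray
        Dee→Ivy: Ivy is gray → back edge
First back edge: Dee → Ivy.

Dee→Ivy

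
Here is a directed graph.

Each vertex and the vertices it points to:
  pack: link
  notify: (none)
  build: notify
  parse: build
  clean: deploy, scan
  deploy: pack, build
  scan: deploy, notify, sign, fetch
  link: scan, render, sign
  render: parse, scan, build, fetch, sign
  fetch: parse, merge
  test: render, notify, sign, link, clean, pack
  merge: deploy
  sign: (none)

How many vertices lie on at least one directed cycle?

A vertex is on a directed cycle iff it belongs to a strongly connected component of size ≥ 2 (or has a self-loop).
The vertices on cycles are {link, pack, scan, fetch, merge, deploy, render} — 7 in total.

7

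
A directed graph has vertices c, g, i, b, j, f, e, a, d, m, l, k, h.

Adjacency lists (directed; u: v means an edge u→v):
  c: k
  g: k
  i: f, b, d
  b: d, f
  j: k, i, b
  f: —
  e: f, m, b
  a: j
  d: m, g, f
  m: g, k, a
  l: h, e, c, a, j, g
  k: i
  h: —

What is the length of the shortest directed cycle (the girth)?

4

For each vertex v, BFS finds the shortest path from v back to v.
The shortest such closed walk is i → d → g → k → i, length 4.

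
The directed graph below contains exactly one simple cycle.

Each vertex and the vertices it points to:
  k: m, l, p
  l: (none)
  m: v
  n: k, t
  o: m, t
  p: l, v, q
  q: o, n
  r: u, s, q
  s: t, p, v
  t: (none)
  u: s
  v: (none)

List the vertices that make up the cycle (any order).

k, n, p, q

DFS with gray/black marking from q:
q gray
  o gray
    m gray
      v gray
      v black
    m black
    t gray
    t black
  o black
  n gray
    k gray
      k→m: m black — skip
      l gray
      l black
      p gray
        p→l: l black — skip
        p→v: v black — skip
        p→q: q is gray → back edge
Back edge closes the cycle q → n → k → p → q; its vertices are {k, n, p, q}.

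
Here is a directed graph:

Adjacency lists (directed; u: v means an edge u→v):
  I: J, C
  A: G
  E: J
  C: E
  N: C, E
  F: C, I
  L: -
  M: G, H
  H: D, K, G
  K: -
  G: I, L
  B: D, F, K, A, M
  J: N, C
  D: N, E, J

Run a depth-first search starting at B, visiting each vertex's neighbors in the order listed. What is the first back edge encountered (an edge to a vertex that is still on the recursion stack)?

DFS from B (visiting each vertex's neighbors in the order listed); mark gray on enter, black on exit:
B gray
  D gray
    N gray
      C gray
        E gray
          J gray
            J→N: N is gray → back edge
First back edge: J → N.

J→N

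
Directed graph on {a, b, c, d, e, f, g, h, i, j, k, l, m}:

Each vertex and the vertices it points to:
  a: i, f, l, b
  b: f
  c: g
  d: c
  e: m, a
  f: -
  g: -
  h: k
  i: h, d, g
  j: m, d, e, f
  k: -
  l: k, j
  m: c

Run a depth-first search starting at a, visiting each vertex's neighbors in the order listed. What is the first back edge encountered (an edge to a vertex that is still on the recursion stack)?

e→a

DFS from a (visiting each vertex's neighbors in the order listed); mark gray on enter, black on exit:
a gray
  i gray
    h gray
      k gray
      k black
    h black
    d gray
      c gray
        g gray
        g black
      c black
    d black
    i→g: g black — skip
  i black
  f gray
  f black
  l gray
    l→k: k black — skip
    j gray
      m gray
        m→c: c black — skip
      m black
      j→d: d black — skip
      e gray
        e→m: m black — skip
        e→a: a is gray → back edge
First back edge: e → a.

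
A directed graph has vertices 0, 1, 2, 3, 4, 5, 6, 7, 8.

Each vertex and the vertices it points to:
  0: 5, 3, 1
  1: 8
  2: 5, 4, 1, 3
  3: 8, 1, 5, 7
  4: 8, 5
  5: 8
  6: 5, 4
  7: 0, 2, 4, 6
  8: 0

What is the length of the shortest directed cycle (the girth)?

For each vertex v, BFS finds the shortest path from v back to v.
The shortest such closed walk is 7 → 2 → 3 → 7, length 3.

3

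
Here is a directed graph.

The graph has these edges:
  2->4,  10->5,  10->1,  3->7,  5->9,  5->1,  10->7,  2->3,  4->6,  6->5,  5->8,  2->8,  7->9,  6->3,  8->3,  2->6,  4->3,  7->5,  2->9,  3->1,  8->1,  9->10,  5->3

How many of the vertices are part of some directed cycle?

A vertex is on a directed cycle iff it belongs to a strongly connected component of size ≥ 2 (or has a self-loop).
The vertices on cycles are {3, 5, 7, 8, 9, 10} — 6 in total.

6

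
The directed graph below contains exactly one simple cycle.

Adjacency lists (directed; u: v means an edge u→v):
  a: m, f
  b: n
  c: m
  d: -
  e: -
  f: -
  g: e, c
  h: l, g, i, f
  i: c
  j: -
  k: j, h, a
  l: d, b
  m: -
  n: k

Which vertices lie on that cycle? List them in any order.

b, h, k, l, n

DFS with gray/black marking from k:
k gray
  j gray
  j black
  h gray
    l gray
      d gray
      d black
      b gray
        n gray
          n→k: k is gray → back edge
Back edge closes the cycle k → h → l → b → n → k; its vertices are {b, h, k, l, n}.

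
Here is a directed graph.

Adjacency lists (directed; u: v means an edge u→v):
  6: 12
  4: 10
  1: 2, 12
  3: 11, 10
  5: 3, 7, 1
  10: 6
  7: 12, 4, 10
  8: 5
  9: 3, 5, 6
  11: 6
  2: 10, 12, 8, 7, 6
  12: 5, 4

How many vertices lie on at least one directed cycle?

A vertex is on a directed cycle iff it belongs to a strongly connected component of size ≥ 2 (or has a self-loop).
The vertices on cycles are {1, 2, 3, 4, 5, 6, 7, 8, 10, 11, 12} — 11 in total.

11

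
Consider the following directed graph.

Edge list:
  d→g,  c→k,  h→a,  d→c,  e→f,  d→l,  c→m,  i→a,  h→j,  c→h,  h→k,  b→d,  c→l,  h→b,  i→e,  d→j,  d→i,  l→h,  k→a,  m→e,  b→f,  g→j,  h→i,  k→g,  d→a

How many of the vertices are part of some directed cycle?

5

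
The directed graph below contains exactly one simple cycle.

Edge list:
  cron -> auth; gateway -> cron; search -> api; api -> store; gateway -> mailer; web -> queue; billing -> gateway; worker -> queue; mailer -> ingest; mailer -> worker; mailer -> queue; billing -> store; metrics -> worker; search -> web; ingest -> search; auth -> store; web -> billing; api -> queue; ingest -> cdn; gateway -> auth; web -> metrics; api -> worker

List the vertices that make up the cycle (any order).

web, ingest, mailer, search, billing, gateway

DFS with gray/black marking from gateway:
gateway gray
  cron gray
    auth gray
      store gray
      store black
    auth black
  cron black
  mailer gray
    queue gray
    queue black
    worker gray
      worker→queue: queue black — skip
    worker black
    ingest gray
      cdn gray
      cdn black
      search gray
        web gray
          billing gray
            billing→gateway: gateway is gray → back edge
Back edge closes the cycle gateway → mailer → ingest → search → web → billing → gateway; its vertices are {web, ingest, mailer, search, billing, gateway}.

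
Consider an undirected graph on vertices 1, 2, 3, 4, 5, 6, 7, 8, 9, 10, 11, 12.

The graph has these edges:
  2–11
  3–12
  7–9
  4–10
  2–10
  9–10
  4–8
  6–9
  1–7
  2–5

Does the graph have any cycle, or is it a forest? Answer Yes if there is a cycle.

No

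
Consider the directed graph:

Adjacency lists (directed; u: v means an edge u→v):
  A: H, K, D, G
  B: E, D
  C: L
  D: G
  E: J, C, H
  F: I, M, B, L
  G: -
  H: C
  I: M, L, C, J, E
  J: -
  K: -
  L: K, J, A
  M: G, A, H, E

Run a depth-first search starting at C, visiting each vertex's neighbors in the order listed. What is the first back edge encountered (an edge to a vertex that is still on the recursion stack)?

H→C

DFS from C (visiting each vertex's neighbors in the order listed); mark gray on enter, black on exit:
C gray
  L gray
    K gray
    K black
    J gray
    J black
    A gray
      H gray
        H→C: C is gray → back edge
First back edge: H → C.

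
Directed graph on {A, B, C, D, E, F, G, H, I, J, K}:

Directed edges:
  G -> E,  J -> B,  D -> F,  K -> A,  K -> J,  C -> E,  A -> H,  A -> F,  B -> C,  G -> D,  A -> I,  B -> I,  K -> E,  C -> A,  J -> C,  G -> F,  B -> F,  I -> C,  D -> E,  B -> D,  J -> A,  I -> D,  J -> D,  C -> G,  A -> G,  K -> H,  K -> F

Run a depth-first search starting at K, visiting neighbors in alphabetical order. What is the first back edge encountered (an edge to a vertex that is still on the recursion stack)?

DFS from K (visiting neighbors in alphabetical order); mark gray on enter, black on exit:
K gray
  A gray
    F gray
    F black
    G gray
      D gray
        E gray
        E black
        D→F: F black — skip
      D black
      G→E: E black — skip
      G→F: F black — skip
    G black
    H gray
    H black
    I gray
      C gray
        C→A: A is gray → back edge
First back edge: C → A.

C→A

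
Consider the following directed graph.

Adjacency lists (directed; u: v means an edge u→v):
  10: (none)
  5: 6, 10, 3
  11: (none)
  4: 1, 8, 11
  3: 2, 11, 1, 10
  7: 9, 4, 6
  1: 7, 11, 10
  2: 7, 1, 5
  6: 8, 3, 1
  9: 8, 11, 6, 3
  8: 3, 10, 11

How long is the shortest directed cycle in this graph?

3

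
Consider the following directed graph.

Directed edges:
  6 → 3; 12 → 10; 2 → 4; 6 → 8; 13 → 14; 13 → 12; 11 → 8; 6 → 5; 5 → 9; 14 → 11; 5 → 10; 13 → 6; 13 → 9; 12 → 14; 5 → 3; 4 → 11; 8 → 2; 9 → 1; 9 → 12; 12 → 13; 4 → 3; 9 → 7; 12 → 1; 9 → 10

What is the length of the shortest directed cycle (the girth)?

2

For each vertex v, BFS finds the shortest path from v back to v.
The shortest such closed walk is 12 → 13 → 12, length 2.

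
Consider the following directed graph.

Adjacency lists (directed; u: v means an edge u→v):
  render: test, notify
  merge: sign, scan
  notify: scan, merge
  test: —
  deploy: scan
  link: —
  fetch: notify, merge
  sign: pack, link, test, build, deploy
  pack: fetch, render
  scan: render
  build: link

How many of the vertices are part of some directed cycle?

8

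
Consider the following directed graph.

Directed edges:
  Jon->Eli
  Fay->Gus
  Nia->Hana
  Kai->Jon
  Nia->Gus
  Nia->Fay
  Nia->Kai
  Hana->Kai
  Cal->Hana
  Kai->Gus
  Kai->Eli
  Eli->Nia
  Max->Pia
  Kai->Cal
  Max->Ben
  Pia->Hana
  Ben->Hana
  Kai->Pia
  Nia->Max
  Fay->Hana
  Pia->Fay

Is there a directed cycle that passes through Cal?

Cal is on a cycle iff Cal can reach itself via ≥1 edge.
Cal → Hana → Kai → Cal — yes.

Yes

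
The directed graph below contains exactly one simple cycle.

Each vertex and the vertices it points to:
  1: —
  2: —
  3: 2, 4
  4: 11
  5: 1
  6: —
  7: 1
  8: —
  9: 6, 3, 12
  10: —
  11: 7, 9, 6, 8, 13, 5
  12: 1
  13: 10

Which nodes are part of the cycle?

3, 4, 9, 11

DFS with gray/black marking from 11:
11 gray
  7 gray
    1 gray
    1 black
  7 black
  9 gray
    6 gray
    6 black
    3 gray
      2 gray
      2 black
      4 gray
        4→11: 11 is gray → back edge
Back edge closes the cycle 11 → 9 → 3 → 4 → 11; its vertices are {3, 4, 9, 11}.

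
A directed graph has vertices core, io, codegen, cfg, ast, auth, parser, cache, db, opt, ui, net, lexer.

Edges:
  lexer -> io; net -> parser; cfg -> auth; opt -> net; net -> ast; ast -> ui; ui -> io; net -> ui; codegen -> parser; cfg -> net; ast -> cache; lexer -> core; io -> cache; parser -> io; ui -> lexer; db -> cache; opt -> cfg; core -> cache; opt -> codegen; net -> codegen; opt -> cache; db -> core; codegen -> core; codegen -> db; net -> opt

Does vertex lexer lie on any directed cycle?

No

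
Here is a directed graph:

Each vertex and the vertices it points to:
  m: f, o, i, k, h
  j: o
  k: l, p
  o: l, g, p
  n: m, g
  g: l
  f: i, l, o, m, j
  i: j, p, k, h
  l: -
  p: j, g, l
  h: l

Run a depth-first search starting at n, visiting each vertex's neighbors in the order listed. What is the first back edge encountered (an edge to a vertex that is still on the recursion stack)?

p→j

DFS from n (visiting each vertex's neighbors in the order listed); mark gray on enter, black on exit:
n gray
  m gray
    f gray
      i gray
        j gray
          o gray
            l gray
            l black
            g gray
              g→l: l black — skip
            g black
            p gray
              p→j: j is gray → back edge
First back edge: p → j.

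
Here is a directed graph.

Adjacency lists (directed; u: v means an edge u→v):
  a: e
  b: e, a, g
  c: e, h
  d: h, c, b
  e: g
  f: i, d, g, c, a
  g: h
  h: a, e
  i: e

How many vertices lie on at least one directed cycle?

4

A vertex is on a directed cycle iff it belongs to a strongly connected component of size ≥ 2 (or has a self-loop).
The vertices on cycles are {a, e, g, h} — 4 in total.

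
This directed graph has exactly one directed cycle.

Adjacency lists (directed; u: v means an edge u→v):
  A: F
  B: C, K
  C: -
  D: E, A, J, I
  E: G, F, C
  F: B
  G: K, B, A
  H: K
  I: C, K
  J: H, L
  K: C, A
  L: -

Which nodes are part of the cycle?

A, B, F, K

DFS with gray/black marking from A:
A gray
  F gray
    B gray
      C gray
      C black
      K gray
        K→C: C black — skip
        K→A: A is gray → back edge
Back edge closes the cycle A → F → B → K → A; its vertices are {A, B, F, K}.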